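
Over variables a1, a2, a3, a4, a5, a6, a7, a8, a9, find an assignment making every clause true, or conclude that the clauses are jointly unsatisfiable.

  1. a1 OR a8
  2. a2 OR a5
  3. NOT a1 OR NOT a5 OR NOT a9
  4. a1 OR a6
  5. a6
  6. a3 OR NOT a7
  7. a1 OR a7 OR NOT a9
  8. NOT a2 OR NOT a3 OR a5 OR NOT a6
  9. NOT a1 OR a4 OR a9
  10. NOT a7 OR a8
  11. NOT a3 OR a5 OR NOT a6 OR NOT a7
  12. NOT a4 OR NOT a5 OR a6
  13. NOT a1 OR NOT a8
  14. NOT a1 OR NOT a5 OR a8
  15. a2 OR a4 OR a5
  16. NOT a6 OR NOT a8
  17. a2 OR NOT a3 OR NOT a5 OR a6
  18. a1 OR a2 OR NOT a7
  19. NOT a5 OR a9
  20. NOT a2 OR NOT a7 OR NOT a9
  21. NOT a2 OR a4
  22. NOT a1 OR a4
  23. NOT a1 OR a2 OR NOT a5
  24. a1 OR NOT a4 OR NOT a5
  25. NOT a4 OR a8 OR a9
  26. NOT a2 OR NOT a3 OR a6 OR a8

a1=T, a2=T, a3=F, a4=T, a5=F, a6=T, a7=F, a8=F, a9=T

Unit clause (a6) forces a6 = True.
In (NOT a6 OR NOT a8) only NOT a8 is left, so a8 = False.
In (a1 OR a8) only a1 is left, so a1 = True.
In (NOT a7 OR a8) only NOT a7 is left, so a7 = False.
In (NOT a1 OR NOT a5 OR a8) only NOT a5 is left, so a5 = False.
In (NOT a1 OR a4) only a4 is left, so a4 = True.
In (NOT a4 OR a8 OR a9) only a9 is left, so a9 = True.
In (a2 OR a5) only a2 is left, so a2 = True.
In (NOT a2 OR NOT a3 OR a5 OR NOT a6) only NOT a3 is left, so a3 = False.
All clauses satisfied.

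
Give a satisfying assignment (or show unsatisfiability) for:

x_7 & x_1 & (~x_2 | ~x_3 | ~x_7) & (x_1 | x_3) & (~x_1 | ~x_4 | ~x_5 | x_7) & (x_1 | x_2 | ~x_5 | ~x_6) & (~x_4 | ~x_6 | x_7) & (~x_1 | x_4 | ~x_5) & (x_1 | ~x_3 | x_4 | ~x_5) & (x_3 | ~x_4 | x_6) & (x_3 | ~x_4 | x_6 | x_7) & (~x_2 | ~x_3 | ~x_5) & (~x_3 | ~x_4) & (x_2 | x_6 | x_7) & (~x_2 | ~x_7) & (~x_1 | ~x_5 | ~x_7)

Unit clause (x_7) forces x_7 = True.
Unit clause (x_1) forces x_1 = True.
In (~x_2 | ~x_7) only ~x_2 is left, so x_2 = False.
In (~x_1 | ~x_5 | ~x_7) only ~x_5 is left, so x_5 = False.
Set x_3 = False.
Set x_4 = False.
Set x_6 = False.
All clauses satisfied.

x_1 = True; x_2 = False; x_3 = False; x_4 = False; x_5 = False; x_6 = False; x_7 = True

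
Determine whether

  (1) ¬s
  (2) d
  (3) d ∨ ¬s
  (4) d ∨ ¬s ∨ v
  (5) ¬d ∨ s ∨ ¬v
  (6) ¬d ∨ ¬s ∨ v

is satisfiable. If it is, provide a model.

Unit clause (¬s) forces s = False.
Unit clause (d) forces d = True.
In (¬d ∨ s ∨ ¬v) only ¬v is left, so v = False.
All clauses satisfied.

d = True, v = False, s = False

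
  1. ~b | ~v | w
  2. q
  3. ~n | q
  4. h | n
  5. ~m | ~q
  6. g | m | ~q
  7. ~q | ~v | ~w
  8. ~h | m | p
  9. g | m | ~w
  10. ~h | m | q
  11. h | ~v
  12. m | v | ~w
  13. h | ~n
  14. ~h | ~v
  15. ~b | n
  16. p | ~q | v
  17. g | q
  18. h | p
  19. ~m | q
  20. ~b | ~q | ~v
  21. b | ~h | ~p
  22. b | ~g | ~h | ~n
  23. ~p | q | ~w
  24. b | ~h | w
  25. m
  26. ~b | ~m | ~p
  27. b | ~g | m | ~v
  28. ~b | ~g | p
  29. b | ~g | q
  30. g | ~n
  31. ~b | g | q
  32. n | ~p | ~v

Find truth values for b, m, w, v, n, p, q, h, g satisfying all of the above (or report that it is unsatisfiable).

The formula is unsatisfiable.

Case m = True:
  (q) forces q = True.
  Clause (~m | ~q) is falsified — contradiction.
Case m = False:
  Clause (m) is falsified — contradiction.
Both cases fail, so the formula is unsatisfiable.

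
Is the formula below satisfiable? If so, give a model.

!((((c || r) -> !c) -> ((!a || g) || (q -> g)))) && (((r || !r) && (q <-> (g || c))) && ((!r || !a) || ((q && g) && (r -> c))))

UNSATISFIABLE

Case g = True: the conjunct !((((c || r) -> !c) -> ((!a || g) || (q -> g)))) becomes !((((c || r) -> !c) -> True)) = False.
Case g = False: the formula simplifies to !((((c || r) -> !c) -> (!a || !q))) && (((r || !r) && (q <-> c)) && (!r || !a)).
  c = True: the conjunct !((((c || r) -> !c) -> (!a || !q))) becomes !((False -> (!a || !q))) = False.
  c = False: simplifies to !((!a || !q)) && (((r || !r) && !q) && (!r || !a)).
    q = True: the conjunct !q is False.
    q = False: the conjunct !((!a || !q)) becomes !((!a || True)) = False.
Both cases fail — unsatisfiable.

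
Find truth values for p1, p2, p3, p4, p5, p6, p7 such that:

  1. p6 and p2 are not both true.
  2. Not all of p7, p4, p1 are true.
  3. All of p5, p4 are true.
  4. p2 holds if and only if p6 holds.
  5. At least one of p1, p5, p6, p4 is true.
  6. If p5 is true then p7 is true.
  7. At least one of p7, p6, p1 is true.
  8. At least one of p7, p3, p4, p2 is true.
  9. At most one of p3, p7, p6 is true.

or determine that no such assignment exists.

p1 = False; p2 = False; p3 = False; p4 = True; p5 = True; p6 = False; p7 = True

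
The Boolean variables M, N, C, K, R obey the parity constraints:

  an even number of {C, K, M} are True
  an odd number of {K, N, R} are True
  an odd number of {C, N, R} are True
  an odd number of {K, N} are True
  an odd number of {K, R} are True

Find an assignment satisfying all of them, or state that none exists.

M=F, N=F, C=T, K=T, R=F

{C, K, M}: 2 true → even ✓
{K, N, R}: 1 true → odd ✓
{C, N, R}: 1 true → odd ✓
{K, N}: 1 true → odd ✓
{K, R}: 1 true → odd ✓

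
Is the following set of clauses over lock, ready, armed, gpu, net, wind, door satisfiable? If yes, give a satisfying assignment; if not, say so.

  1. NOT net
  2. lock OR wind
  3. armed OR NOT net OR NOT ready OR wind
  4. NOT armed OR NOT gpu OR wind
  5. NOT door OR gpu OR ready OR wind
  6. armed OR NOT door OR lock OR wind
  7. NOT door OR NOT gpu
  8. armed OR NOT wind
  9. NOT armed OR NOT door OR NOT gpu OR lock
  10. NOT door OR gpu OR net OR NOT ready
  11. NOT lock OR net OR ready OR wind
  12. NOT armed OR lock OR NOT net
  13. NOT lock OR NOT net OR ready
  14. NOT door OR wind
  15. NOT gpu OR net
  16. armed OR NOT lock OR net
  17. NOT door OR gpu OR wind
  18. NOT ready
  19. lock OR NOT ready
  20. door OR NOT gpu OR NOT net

Unit clause (NOT net) forces net = False.
In (NOT gpu OR net) only NOT gpu is left, so gpu = False.
Unit clause (NOT ready) forces ready = False.
Set lock = True.
  then (NOT lock OR net OR ready OR wind) forces wind = True.
  then (armed OR NOT lock OR net) forces armed = True.
Set door = True.
All clauses satisfied.

lock = True, ready = False, armed = True, gpu = False, net = False, wind = True, door = True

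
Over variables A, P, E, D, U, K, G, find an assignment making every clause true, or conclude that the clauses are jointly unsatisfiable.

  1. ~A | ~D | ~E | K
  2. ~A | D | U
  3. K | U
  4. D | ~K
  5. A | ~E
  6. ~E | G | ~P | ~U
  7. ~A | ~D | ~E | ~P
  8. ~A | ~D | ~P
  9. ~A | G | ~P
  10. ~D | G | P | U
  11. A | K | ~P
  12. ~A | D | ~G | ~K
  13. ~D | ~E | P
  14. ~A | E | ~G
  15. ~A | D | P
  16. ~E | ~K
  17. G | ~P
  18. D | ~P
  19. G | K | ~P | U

A = False, P = False, E = False, D = True, U = True, K = False, G = False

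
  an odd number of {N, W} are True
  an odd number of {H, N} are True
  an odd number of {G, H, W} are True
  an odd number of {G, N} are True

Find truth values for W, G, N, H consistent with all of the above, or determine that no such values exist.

W = True, G = True, N = False, H = True

{N, W}: 1 true → odd ✓
{H, N}: 1 true → odd ✓
{G, H, W}: 3 true → odd ✓
{G, N}: 1 true → odd ✓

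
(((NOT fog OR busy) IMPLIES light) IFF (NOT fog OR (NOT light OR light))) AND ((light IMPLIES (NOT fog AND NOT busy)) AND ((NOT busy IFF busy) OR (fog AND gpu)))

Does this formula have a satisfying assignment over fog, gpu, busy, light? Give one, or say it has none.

fog=T, gpu=T, busy=F, light=F

  ((NOT fog OR busy) IMPLIES light) IFF (NOT fog OR (NOT light OR light)) = True
    (NOT fog OR busy) IMPLIES light = True
      NOT fog OR busy = False
        NOT fog = False
    NOT fog OR (NOT light OR light) = True
      NOT fog = False
      NOT light OR light = True
        NOT light = True
  (light IMPLIES (NOT fog AND NOT busy)) AND ((NOT busy IFF busy) OR (fog AND gpu)) = True
    light IMPLIES (NOT fog AND NOT busy) = True
      NOT fog AND NOT busy = False
        NOT fog = False
        NOT busy = True
    (NOT busy IFF busy) OR (fog AND gpu) = True
      NOT busy IFF busy = False
        NOT busy = True
      fog AND gpu = True
Both conjuncts True, so the formula holds.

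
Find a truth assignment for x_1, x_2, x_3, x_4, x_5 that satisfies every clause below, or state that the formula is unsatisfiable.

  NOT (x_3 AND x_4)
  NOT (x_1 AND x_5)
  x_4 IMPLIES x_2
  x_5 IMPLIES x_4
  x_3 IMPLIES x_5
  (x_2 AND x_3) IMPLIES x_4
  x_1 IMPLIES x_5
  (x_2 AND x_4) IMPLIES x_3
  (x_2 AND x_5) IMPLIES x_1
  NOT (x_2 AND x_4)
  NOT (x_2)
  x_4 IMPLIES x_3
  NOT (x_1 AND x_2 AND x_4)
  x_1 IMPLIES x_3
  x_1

Unsatisfiable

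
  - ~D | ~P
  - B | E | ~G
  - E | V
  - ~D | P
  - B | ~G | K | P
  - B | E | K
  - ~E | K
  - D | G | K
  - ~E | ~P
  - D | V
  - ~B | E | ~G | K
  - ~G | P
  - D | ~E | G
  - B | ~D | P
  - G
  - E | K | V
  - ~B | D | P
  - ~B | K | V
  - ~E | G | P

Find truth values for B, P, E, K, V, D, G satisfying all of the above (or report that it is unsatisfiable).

Unit clause (G) forces G = True.
In (~G | P) only P is left, so P = True.
In (~D | ~P) only ~D is left, so D = False.
In (~E | ~P) only ~E is left, so E = False.
In (D | V) only V is left, so V = True.
In (B | E | ~G) only B is left, so B = True.
In (~B | E | ~G | K) only K is left, so K = True.
All clauses satisfied.

B: True; P: True; E: False; K: True; V: True; D: False; G: True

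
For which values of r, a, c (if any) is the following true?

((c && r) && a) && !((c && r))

Case r = True: the formula simplifies to (c && a) && !c.
  c = True: the conjunct !c is False.
  c = False: the conjunct c is False.
Case r = False: the conjunct r is False.
Both cases fail — unsatisfiable.

Unsatisfiable — no assignment works.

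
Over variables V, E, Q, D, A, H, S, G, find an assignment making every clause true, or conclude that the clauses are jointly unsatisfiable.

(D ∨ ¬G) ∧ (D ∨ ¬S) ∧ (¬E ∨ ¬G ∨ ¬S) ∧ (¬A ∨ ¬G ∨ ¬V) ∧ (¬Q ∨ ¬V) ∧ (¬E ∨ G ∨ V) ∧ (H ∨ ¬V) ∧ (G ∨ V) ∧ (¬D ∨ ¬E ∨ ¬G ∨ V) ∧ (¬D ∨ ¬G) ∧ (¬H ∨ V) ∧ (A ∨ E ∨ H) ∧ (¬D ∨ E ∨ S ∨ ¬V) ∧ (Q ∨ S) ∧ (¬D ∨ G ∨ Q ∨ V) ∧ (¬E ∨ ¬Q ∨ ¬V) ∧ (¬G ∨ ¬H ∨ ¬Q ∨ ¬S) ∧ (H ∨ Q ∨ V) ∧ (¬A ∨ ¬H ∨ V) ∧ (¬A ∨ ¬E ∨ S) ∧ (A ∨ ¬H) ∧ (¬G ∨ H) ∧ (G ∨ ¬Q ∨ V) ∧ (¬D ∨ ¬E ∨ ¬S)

Try V = False:
  (G ∨ V) forces G = True.
  (D ∨ ¬G) forces D = True.
  clause (¬D ∨ ¬G) is falsified — backtrack.
So V = True.
  then (¬Q ∨ ¬V) forces Q = False.
  then (H ∨ ¬V) forces H = True.
  then (Q ∨ S) forces S = True.
  then (A ∨ ¬H) forces A = True.
  then (D ∨ ¬S) forces D = True.
  then (¬A ∨ ¬G ∨ ¬V) forces G = False.
  then (¬D ∨ ¬E ∨ ¬S) forces E = False.
All clauses satisfied.

V=T; E=F; Q=F; D=T; A=T; H=T; S=T; G=F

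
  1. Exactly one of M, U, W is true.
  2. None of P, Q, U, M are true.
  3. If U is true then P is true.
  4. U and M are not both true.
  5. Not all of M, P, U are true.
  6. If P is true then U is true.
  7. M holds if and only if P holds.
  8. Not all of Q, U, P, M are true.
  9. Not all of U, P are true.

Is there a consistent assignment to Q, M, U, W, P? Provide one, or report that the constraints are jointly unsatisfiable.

Q: False; M: False; U: False; W: True; P: False

  (1) {M, U, W}: 1 true — exactly one ✓
  (2) {P, Q, U, M}: 0 true — none ✓
  (3) U=F ⇒ P: vacuous ✓
  (4) U=F, M=F — not both ✓
  (5) {M, P, U}: 0/3 true — not all ✓
  (6) P=F ⇒ U: vacuous ✓
  (7) M=F, P=F — same ✓
  (8) {Q, U, P, M}: 0/4 true — not all ✓
  (9) {U, P}: 0/2 true — not all ✓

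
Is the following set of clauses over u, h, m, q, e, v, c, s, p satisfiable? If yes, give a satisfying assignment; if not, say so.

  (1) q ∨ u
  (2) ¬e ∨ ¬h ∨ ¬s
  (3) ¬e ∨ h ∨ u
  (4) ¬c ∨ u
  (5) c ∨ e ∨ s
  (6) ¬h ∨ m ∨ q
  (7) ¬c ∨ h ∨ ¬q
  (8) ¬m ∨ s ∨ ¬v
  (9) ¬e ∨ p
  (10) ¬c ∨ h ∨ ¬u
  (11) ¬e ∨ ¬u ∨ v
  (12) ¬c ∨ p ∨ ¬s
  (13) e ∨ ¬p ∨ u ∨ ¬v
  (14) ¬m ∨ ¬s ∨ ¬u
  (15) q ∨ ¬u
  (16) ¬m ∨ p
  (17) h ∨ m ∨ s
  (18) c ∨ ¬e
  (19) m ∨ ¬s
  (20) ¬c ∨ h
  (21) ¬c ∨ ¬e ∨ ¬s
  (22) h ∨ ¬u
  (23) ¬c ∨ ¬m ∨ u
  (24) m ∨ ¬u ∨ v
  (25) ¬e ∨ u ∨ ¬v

u = False; h = True; m = True; q = True; e = False; v = False; c = False; s = True; p = True

Set u = False.
  then (q ∨ u) forces q = True.
  then (¬c ∨ u) forces c = False.
  then (c ∨ ¬e) forces e = False.
  then (c ∨ e ∨ s) forces s = True.
  then (m ∨ ¬s) forces m = True.
  then (¬m ∨ p) forces p = True.
  then (e ∨ ¬p ∨ u ∨ ¬v) forces v = False.
Set h = True.
All clauses satisfied.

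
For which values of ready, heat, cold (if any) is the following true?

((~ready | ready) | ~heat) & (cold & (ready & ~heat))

ready: True; heat: False; cold: True

  (~ready | ready) | ~heat = True
    ~ready | ready = True
      ~ready = False
    ~heat = True
  cold & (ready & ~heat) = True
    ready & ~heat = True
      ~heat = True
Both conjuncts True, so the formula holds.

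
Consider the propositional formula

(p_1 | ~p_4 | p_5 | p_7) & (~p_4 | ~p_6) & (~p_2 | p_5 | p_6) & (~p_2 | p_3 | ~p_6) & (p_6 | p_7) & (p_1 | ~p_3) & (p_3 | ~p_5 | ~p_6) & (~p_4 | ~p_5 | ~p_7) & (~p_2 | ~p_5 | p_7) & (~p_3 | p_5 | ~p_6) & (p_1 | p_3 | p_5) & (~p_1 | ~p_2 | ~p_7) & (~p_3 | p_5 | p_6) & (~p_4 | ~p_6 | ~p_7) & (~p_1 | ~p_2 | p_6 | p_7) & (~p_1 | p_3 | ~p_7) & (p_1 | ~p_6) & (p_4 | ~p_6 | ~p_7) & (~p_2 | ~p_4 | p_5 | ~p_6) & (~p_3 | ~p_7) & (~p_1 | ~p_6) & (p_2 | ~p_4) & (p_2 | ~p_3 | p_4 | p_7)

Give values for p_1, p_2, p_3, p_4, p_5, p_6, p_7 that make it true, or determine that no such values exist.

Try p_1 = True:
  (~p_1 | ~p_6) forces p_6 = False.
  (p_6 | p_7) forces p_7 = True.
  (~p_1 | ~p_2 | ~p_7) forces p_2 = False.
  (~p_1 | p_3 | ~p_7) forces p_3 = True.
  clause (~p_3 | ~p_7) is falsified — backtrack.
So p_1 = False.
  then (p_1 | ~p_3) forces p_3 = False.
  then (p_1 | p_3 | p_5) forces p_5 = True.
  then (p_1 | ~p_6) forces p_6 = False.
  then (p_6 | p_7) forces p_7 = True.
  then (~p_4 | ~p_5 | ~p_7) forces p_4 = False.
Set p_2 = True.
All clauses satisfied.

p_1: False, p_2: True, p_3: False, p_4: False, p_5: True, p_6: False, p_7: True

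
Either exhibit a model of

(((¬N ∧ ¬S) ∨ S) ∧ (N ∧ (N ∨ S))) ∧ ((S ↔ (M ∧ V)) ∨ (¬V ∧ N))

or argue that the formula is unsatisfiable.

V: False; N: True; S: True; M: True

  ((¬N ∧ ¬S) ∨ S) ∧ (N ∧ (N ∨ S)) = True
    (¬N ∧ ¬S) ∨ S = True
      ¬N ∧ ¬S = False
        ¬N = False
        ¬S = False
    N ∧ (N ∨ S) = True
      N ∨ S = True
  (S ↔ (M ∧ V)) ∨ (¬V ∧ N) = True
    S ↔ (M ∧ V) = False
      M ∧ V = False
    ¬V ∧ N = True
      ¬V = True
Both conjuncts True, so the formula holds.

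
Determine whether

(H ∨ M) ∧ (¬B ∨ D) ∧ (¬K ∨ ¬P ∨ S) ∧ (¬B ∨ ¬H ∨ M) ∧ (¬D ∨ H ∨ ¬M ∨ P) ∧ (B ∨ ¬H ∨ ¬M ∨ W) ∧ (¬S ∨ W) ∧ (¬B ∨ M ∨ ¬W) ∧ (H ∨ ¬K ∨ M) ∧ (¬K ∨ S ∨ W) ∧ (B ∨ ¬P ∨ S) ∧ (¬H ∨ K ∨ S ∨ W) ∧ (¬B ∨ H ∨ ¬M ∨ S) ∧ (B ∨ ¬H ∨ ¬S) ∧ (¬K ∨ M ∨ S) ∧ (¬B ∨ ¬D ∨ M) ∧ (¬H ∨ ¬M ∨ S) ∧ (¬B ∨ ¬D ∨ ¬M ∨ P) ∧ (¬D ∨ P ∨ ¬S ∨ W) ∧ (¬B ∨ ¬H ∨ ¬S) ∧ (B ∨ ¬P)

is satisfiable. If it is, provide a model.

Set K = False.
Set W = True.
Set D = True.
Set H = True.
Try S = True:
  (B ∨ ¬H ∨ ¬S) forces B = True.
  clause (¬B ∨ ¬H ∨ ¬S) is falsified — backtrack.
So S = False.
  then (¬H ∨ ¬M ∨ S) forces M = False.
  then (¬B ∨ ¬H ∨ M) forces B = False.
  then (B ∨ ¬P ∨ S) forces P = False.
All clauses satisfied.

K = False; W = True; D = True; H = True; S = False; P = False; B = False; M = False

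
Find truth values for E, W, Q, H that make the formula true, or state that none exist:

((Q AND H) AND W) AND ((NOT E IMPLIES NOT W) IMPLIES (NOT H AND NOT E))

E = False; W = True; Q = True; H = True

  (Q AND H) AND W = True
    Q AND H = True
  (NOT E IMPLIES NOT W) IMPLIES (NOT H AND NOT E) = True
    NOT E IMPLIES NOT W = False
      NOT E = True
      NOT W = False
    NOT H AND NOT E = False
      NOT H = False
      NOT E = True
Both conjuncts True, so the formula holds.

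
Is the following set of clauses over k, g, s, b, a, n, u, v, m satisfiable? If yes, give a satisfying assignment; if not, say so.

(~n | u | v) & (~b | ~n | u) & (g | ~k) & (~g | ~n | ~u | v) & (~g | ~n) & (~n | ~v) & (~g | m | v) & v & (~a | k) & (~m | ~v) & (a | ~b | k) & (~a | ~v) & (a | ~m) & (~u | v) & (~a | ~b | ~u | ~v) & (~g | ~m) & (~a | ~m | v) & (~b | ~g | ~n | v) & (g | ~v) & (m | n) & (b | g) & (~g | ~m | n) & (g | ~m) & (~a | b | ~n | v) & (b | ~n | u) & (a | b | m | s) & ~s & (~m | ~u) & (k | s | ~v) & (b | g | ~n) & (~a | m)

Case v = True:
  (~n | ~v) forces n = False.
  (~m | ~v) forces m = False.
  Clause (m | n) is falsified — contradiction.
Case v = False:
  Clause (v) is falsified — contradiction.
Both cases fail, so the formula is unsatisfiable.

UNSATISFIABLE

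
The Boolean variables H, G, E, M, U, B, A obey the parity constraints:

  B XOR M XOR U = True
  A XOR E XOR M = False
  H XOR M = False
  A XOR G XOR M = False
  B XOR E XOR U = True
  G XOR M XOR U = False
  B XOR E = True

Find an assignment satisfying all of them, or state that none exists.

H = False, G = False, E = False, M = False, U = False, B = True, A = False

B XOR M XOR U = T XOR F XOR F = True ✓
A XOR E XOR M = F XOR F XOR F = False ✓
H XOR M = F XOR F = False ✓
A XOR G XOR M = F XOR F XOR F = False ✓
B XOR E XOR U = T XOR F XOR F = True ✓
G XOR M XOR U = F XOR F XOR F = False ✓
B XOR E = T XOR F = True ✓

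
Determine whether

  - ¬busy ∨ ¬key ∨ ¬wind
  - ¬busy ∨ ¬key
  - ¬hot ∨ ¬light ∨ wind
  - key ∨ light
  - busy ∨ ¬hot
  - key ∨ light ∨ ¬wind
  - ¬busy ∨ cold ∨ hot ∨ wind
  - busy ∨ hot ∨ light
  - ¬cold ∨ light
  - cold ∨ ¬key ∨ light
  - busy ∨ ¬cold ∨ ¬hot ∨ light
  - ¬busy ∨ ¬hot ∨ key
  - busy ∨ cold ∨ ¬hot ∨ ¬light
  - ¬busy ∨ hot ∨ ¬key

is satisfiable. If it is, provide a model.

Set busy = True.
  then (¬busy ∨ ¬key) forces key = False.
  then (key ∨ light) forces light = True.
  then (¬busy ∨ ¬hot ∨ key) forces hot = False.
Set cold = False.
  then (¬busy ∨ cold ∨ hot ∨ wind) forces wind = True.
All clauses satisfied.

busy: True, light: True, cold: False, key: False, hot: False, wind: True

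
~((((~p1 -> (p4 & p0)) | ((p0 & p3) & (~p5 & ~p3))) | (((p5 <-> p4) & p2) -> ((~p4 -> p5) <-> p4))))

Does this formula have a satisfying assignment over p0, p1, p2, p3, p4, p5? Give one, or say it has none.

Case p4 = True: the formula becomes ~((((~p1 -> p0) | ((p0 & p3) & (~p5 & ~p3))) | True)) = False.
Case p4 = False: the formula simplifies to ~(((p1 | ((p0 & p3) & (~p5 & ~p3))) | ((~p5 & p2) -> ~p5))).
  p5 = True: this becomes ~((p1 | True)) = False.
  p5 = False: this becomes ~(((p1 | ((p0 & p3) & ~p3)) | True)) = False.
Both cases fail — unsatisfiable.

Unsatisfiable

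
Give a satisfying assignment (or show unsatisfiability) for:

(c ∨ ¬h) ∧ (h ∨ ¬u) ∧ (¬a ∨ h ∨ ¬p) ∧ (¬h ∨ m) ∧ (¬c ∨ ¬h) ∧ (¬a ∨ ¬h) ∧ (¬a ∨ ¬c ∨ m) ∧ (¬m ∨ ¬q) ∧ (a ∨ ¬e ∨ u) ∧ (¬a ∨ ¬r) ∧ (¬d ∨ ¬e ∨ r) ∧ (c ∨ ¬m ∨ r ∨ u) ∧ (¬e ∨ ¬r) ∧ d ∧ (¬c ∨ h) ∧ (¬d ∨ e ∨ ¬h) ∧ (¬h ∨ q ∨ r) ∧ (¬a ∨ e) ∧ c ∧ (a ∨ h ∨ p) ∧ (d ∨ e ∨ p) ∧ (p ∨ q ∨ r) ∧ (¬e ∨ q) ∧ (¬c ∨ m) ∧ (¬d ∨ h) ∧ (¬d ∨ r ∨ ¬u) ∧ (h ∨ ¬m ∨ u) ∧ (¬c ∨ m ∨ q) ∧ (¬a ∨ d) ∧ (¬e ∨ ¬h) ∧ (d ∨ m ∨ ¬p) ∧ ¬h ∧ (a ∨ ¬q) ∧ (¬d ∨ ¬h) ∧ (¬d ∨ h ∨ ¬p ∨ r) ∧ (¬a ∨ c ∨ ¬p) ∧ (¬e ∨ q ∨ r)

Unsatisfiable — no assignment works.

Case c = True:
  (¬c ∨ ¬h) forces h = False.
  Clause (¬c ∨ h) is falsified — contradiction.
Case c = False:
  Clause (c) is falsified — contradiction.
Both cases fail, so the formula is unsatisfiable.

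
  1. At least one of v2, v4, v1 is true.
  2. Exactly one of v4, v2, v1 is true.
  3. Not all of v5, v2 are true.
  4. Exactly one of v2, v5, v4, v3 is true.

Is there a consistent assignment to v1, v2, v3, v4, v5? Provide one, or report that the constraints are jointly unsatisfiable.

v1 = True; v2 = False; v3 = True; v4 = False; v5 = False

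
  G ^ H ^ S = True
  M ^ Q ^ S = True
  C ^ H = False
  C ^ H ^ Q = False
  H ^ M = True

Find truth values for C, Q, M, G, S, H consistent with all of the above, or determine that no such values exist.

C = False, Q = False, M = True, G = True, S = False, H = False

G ^ H ^ S = T ^ F ^ F = True ✓
M ^ Q ^ S = T ^ F ^ F = True ✓
C ^ H = F ^ F = False ✓
C ^ H ^ Q = F ^ F ^ F = False ✓
H ^ M = F ^ T = True ✓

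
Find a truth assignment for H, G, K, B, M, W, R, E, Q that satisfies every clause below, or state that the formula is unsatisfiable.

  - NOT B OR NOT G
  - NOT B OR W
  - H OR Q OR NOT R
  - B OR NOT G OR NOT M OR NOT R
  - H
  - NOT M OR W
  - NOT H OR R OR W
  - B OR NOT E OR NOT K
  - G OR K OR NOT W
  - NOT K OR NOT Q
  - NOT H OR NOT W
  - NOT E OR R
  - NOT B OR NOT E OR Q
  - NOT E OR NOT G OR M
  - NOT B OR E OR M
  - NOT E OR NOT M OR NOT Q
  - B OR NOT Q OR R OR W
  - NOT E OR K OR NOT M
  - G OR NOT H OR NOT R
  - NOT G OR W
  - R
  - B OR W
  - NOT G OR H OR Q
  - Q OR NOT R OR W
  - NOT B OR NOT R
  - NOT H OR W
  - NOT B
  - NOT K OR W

UNSATISFIABLE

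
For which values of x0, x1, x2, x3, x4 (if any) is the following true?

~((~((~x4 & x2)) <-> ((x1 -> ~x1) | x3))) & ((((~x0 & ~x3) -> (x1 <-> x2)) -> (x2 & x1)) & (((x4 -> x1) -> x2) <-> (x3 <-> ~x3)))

x0 = False, x1 = True, x2 = False, x3 = False, x4 = True

  ~((~((~x4 & x2)) <-> ((x1 -> ~x1) | x3))) = True
    ~((~x4 & x2)) <-> ((x1 -> ~x1) | x3) = False
      ~((~x4 & x2)) = True
        ~x4 & x2 = False
          ~x4 = False
      (x1 -> ~x1) | x3 = False
        x1 -> ~x1 = False
          ~x1 = False
  (((~x0 & ~x3) -> (x1 <-> x2)) -> (x2 & x1)) & (((x4 -> x1) -> x2) <-> (x3 <-> ~x3)) = True
    ((~x0 & ~x3) -> (x1 <-> x2)) -> (x2 & x1) = True
      (~x0 & ~x3) -> (x1 <-> x2) = False
        ~x0 & ~x3 = True
          ~x0 = True
          ~x3 = True
        x1 <-> x2 = False
      x2 & x1 = False
    ((x4 -> x1) -> x2) <-> (x3 <-> ~x3) = True
      (x4 -> x1) -> x2 = False
        x4 -> x1 = True
      x3 <-> ~x3 = False
        ~x3 = True
Both conjuncts True, so the formula holds.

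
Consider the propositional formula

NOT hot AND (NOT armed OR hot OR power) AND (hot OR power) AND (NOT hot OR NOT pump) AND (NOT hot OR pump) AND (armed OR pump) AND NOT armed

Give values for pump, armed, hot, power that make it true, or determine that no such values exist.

pump: True; armed: False; hot: False; power: True

Unit clause (NOT hot) forces hot = False.
In (hot OR power) only power is left, so power = True.
Unit clause (NOT armed) forces armed = False.
In (armed OR pump) only pump is left, so pump = True.
Check each clause:
  (NOT hot): NOT hot holds.
  (NOT armed OR hot OR power): NOT armed holds.
  (hot OR power): power holds.
  (NOT hot OR NOT pump): NOT hot holds.
  (NOT hot OR pump): NOT hot holds.
  (armed OR pump): pump holds.
  (NOT armed): NOT armed holds.
All clauses satisfied.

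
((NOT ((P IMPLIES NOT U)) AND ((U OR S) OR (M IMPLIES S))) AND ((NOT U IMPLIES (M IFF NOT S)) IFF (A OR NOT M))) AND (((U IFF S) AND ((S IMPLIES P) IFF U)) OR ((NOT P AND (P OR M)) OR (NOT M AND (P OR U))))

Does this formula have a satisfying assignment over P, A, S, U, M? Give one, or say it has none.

P=T, A=T, S=T, U=T, M=T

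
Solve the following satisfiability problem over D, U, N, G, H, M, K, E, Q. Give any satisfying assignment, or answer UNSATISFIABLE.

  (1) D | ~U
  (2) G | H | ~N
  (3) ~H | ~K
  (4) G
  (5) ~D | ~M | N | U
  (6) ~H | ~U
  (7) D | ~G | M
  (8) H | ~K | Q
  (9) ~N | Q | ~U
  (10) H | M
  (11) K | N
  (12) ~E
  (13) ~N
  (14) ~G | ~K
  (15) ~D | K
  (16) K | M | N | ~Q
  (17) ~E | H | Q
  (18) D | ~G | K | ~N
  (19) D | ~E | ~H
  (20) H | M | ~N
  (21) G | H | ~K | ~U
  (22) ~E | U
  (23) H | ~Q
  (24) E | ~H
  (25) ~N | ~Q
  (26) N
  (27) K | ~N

Case N = True:
  Clause (~N) is falsified — contradiction.
Case N = False:
  Clause (N) is falsified — contradiction.
Both cases fail, so the formula is unsatisfiable.

Unsatisfiable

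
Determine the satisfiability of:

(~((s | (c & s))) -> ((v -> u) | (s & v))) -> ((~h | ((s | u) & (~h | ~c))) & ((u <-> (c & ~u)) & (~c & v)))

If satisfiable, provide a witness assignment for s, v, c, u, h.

s = False, v = True, c = False, u = False, h = True

  (~((s | (c & s))) -> ((v -> u) | (s & v))) -> ((~h | ((s | u) & (~h | ~c))) & ((u <-> (c & ~u)) & (~c & v))) = True
    ~((s | (c & s))) -> ((v -> u) | (s & v)) = False
      ~((s | (c & s))) = True
        s | (c & s) = False
          c & s = False
      (v -> u) | (s & v) = False
        v -> u = False
        s & v = False
    (~h | ((s | u) & (~h | ~c))) & ((u <-> (c & ~u)) & (~c & v)) = False
      ~h | ((s | u) & (~h | ~c)) = False
        ~h = False
        (s | u) & (~h | ~c) = False
          s | u = False
          ~h | ~c = True
            ~h = False
            ~c = True
      (u <-> (c & ~u)) & (~c & v) = True
        u <-> (c & ~u) = True
          c & ~u = False
            ~u = True
        ~c & v = True
          ~c = True
The formula evaluates to True.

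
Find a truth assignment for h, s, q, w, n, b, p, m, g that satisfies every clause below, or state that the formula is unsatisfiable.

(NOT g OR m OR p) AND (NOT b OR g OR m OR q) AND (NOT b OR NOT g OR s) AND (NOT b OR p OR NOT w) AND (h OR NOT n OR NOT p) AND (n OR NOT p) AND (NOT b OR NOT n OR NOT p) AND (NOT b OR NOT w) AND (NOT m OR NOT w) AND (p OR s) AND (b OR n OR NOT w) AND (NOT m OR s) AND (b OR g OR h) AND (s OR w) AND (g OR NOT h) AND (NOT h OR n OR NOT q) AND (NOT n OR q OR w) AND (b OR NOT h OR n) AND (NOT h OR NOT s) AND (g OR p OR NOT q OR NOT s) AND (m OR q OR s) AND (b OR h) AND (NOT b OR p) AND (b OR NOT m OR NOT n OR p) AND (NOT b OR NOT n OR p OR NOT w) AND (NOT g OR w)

h = True, s = False, q = True, w = True, n = True, b = False, p = True, m = False, g = True

Set h = True.
  then (g OR NOT h) forces g = True.
  then (NOT h OR NOT s) forces s = False.
  then (NOT g OR w) forces w = True.
  then (NOT b OR NOT g OR s) forces b = False.
  then (NOT m OR NOT w) forces m = False.
  then (p OR s) forces p = True.
  then (b OR n OR NOT w) forces n = True.
  then (m OR q OR s) forces q = True.
All clauses satisfied.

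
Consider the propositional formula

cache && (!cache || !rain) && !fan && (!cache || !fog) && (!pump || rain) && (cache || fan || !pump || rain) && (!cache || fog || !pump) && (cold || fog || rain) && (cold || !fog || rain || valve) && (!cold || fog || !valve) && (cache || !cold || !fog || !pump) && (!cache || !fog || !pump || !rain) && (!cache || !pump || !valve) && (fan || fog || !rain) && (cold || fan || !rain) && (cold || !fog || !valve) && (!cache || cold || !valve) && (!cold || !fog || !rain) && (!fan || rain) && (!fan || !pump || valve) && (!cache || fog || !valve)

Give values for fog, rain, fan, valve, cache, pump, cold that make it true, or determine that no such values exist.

fog=F, rain=F, fan=F, valve=F, cache=T, pump=F, cold=T

Unit clause (cache) forces cache = True.
In (!cache || !rain) only !rain is left, so rain = False.
Unit clause (!fan) forces fan = False.
In (!cache || !fog) only !fog is left, so fog = False.
In (!pump || rain) only !pump is left, so pump = False.
In (cold || fog || rain) only cold is left, so cold = True.
In (!cold || fog || !valve) only !valve is left, so valve = False.
All clauses satisfied.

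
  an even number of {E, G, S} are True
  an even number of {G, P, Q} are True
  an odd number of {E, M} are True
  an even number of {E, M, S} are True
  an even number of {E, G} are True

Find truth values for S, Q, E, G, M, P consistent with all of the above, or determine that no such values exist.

Adding constraints 1, 3, 4, 5 mod 2: every variable appears an even number of times on the left, so the left side is 0.
But the right sides sum to 1 (mod 2). 0 ≠ 1 — the system is inconsistent.

No satisfying assignment exists.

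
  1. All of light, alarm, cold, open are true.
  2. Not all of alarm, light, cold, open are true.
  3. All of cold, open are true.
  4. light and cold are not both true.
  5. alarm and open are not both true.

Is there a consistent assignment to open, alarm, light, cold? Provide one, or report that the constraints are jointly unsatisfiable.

Unsatisfiable

Case cold = True:
  (1) forces light = True.
  Constraint (4) is violated (light=T, cold=T) — contradiction.
Case cold = False:
  Constraint (1) is violated (cold=F) — contradiction.
Both cases fail — unsatisfiable.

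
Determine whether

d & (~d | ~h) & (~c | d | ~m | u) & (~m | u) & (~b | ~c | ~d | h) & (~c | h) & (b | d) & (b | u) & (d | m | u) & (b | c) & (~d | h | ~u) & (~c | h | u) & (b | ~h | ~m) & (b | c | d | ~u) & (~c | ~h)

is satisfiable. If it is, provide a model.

Unit clause (d) forces d = True.
In (~d | ~h) only ~h is left, so h = False.
In (~c | h) only ~c is left, so c = False.
In (b | c) only b is left, so b = True.
In (~d | h | ~u) only ~u is left, so u = False.
In (~m | u) only ~m is left, so m = False.
All clauses satisfied.

h=F; u=F; d=T; b=T; m=F; c=F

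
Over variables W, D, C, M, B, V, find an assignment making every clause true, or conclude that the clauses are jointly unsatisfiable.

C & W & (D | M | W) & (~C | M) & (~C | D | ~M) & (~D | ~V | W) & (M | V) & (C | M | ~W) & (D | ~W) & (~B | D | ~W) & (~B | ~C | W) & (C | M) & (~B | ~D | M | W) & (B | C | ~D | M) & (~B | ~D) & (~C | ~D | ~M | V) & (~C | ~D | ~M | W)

Unit clause (C) forces C = True.
Unit clause (W) forces W = True.
In (~C | M) only M is left, so M = True.
In (~C | D | ~M) only D is left, so D = True.
In (~B | ~D) only ~B is left, so B = False.
In (~C | ~D | ~M | V) only V is left, so V = True.
All clauses satisfied.

W=T, D=T, C=T, M=T, B=F, V=T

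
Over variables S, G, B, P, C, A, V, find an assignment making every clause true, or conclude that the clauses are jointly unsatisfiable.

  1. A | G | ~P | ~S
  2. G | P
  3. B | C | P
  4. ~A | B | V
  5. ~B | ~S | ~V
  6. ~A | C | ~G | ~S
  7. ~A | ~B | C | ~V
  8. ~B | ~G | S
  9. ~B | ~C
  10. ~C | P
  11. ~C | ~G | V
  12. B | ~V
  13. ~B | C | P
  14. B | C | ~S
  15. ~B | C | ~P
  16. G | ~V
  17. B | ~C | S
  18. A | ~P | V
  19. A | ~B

Case B = True:
  (~B | ~C) forces C = False.
  (~B | C | P) forces P = True.
  Clause (~B | C | ~P) is falsified — contradiction.
Case B = False:
  (B | ~V) forces V = False.
  (~A | B | V) forces A = False.
  (A | ~P | V) forces P = False.
  (G | P) forces G = True.
  (B | C | P) forces C = True.
  Clause (~C | P) is falsified — contradiction.
Both cases fail, so the formula is unsatisfiable.

Unsatisfiable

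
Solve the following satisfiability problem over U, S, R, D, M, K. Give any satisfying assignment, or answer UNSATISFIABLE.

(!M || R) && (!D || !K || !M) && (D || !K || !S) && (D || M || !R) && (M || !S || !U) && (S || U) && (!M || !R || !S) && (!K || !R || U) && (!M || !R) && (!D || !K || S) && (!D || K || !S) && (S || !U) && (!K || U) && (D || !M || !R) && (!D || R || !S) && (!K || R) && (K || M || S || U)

U: False, S: True, R: False, D: False, M: False, K: False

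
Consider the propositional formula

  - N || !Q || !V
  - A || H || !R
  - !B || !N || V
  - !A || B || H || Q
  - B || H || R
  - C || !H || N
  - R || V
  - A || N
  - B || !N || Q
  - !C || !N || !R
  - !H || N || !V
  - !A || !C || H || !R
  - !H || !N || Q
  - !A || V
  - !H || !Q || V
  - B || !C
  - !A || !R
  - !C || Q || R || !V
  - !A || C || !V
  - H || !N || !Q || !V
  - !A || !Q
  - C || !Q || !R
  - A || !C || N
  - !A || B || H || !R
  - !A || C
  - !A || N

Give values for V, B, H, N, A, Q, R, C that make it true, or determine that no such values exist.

V: True, B: False, H: True, N: True, A: False, Q: True, R: False, C: False

Set V = True.
Set B = False.
  then (B || !C) forces C = False.
  then (!A || C || !V) forces A = False.
  then (A || N) forces N = True.
  then (B || !N || Q) forces Q = True.
  then (H || !N || !Q || !V) forces H = True.
  then (C || !Q || !R) forces R = False.
All clauses satisfied.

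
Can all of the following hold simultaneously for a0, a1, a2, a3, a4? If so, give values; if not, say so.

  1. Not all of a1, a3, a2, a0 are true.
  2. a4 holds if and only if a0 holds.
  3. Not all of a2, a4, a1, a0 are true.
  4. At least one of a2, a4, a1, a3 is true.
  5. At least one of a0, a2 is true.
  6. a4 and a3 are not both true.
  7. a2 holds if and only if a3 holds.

a0 = True; a1 = False; a2 = False; a3 = False; a4 = True

  (1) {a1, a3, a2, a0}: 1/4 true — not all ✓
  (2) a4=T, a0=T — same ✓
  (3) {a2, a4, a1, a0}: 2/4 true — not all ✓
  (4) {a2, a4, a1, a3}: 1 true — at least one ✓
  (5) {a0, a2}: 1 true — at least one ✓
  (6) a4=T, a3=F — not both ✓
  (7) a2=F, a3=F — same ✓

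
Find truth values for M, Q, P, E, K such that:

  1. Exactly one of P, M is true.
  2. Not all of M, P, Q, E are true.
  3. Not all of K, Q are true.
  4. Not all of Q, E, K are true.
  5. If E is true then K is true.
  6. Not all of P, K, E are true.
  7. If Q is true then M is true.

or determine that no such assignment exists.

M = True, Q = False, P = False, E = True, K = True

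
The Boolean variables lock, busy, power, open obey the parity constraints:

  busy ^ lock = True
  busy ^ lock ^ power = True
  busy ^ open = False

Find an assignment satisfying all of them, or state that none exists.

lock = True, busy = False, power = False, open = False

busy ^ lock = F ^ T = True ✓
busy ^ lock ^ power = F ^ T ^ F = True ✓
busy ^ open = F ^ F = False ✓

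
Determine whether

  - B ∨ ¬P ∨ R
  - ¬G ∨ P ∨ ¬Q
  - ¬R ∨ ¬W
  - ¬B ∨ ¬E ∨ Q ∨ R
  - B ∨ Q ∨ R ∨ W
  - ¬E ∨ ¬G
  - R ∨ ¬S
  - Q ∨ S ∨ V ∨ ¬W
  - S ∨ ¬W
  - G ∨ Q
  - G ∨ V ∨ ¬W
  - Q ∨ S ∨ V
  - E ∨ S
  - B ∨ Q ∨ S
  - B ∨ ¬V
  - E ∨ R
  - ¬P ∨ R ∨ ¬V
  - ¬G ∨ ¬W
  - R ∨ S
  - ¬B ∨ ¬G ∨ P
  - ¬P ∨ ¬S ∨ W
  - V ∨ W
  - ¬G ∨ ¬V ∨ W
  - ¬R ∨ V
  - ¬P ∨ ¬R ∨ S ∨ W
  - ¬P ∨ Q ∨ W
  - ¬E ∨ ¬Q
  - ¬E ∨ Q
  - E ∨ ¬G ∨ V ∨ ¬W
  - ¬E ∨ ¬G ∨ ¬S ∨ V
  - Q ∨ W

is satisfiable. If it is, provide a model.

Set B = True.
Try S = False:
  (S ∨ ¬W) forces W = False.
  (E ∨ S) forces E = True.
  (¬E ∨ ¬G) forces G = False.
  (G ∨ Q) forces Q = True.
  clause (¬E ∨ ¬Q) is falsified — backtrack.
So S = True.
  then (R ∨ ¬S) forces R = True.
  then (¬R ∨ V) forces V = True.
  then (¬R ∨ ¬W) forces W = False.
  then (¬P ∨ ¬S ∨ W) forces P = False.
  then (¬G ∨ ¬V ∨ W) forces G = False.
  then (Q ∨ W) forces Q = True.
  then (¬E ∨ ¬Q) forces E = False.
All clauses satisfied.

B = True, S = True, P = False, G = False, E = False, R = True, W = False, V = True, Q = True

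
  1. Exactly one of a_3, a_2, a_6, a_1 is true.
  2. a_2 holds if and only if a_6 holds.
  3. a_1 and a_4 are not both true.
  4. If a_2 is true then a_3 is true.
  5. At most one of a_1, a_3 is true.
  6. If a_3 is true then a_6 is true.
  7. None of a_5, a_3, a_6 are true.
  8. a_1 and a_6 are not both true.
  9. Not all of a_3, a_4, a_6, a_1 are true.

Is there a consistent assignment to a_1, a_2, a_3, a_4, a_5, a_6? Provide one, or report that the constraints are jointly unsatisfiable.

a_1 = True; a_2 = False; a_3 = False; a_4 = False; a_5 = False; a_6 = False

  (1) {a_3, a_2, a_6, a_1}: 1 true — exactly one ✓
  (2) a_2=F, a_6=F — same ✓
  (3) a_1=T, a_4=F — not both ✓
  (4) a_2=F ⇒ a_3: vacuous ✓
  (5) {a_1, a_3}: 1 true — at most one ✓
  (6) a_3=F ⇒ a_6: vacuous ✓
  (7) {a_5, a_3, a_6}: 0 true — none ✓
  (8) a_1=T, a_6=F — not both ✓
  (9) {a_3, a_4, a_6, a_1}: 1/4 true — not all ✓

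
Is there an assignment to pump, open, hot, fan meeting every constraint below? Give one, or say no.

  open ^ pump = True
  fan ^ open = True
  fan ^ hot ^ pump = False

pump = False; open = True; hot = False; fan = False

open ^ pump = T ^ F = True ✓
fan ^ open = F ^ T = True ✓
fan ^ hot ^ pump = F ^ F ^ F = False ✓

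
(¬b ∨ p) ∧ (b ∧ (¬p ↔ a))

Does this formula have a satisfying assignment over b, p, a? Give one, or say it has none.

b: True, p: True, a: False

  ¬b ∨ p = True
    ¬b = False
  b ∧ (¬p ↔ a) = True
    ¬p ↔ a = True
      ¬p = False
Both conjuncts True, so the formula holds.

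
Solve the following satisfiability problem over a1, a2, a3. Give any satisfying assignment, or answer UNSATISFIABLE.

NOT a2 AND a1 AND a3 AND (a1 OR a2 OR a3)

Unit clause (NOT a2) forces a2 = False.
Unit clause (a1) forces a1 = True.
Unit clause (a3) forces a3 = True.
All clauses satisfied.

a1 = True, a2 = False, a3 = True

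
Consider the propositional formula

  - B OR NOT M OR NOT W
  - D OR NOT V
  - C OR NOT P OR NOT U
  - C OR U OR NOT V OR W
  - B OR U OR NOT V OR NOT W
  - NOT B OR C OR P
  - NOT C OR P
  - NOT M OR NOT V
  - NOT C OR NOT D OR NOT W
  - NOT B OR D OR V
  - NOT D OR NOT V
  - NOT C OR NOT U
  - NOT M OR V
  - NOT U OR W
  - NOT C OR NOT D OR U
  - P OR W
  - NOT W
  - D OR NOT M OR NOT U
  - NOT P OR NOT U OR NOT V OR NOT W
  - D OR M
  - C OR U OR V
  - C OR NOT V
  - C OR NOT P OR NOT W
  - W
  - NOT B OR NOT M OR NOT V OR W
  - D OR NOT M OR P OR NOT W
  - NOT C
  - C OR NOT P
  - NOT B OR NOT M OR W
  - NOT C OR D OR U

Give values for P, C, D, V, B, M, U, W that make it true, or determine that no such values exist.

UNSATISFIABLE

Case W = True:
  Clause (NOT W) is falsified — contradiction.
Case W = False:
  Clause (W) is falsified — contradiction.
Both cases fail, so the formula is unsatisfiable.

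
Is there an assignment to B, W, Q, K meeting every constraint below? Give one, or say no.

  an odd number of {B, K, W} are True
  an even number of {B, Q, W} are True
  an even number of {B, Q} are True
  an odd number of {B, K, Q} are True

B = False, W = False, Q = False, K = True

{B, K, W}: 1 true → odd ✓
{B, Q, W}: 0 true → even ✓
{B, Q}: 0 true → even ✓
{B, K, Q}: 1 true → odd ✓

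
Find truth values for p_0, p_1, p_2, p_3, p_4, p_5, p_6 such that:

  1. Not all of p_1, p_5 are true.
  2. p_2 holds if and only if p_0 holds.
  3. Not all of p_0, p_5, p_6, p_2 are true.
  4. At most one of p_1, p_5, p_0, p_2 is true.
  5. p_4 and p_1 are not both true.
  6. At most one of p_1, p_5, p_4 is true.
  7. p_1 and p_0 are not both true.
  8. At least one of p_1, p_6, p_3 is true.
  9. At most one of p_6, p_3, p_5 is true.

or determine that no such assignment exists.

p_0: False, p_1: False, p_2: False, p_3: False, p_4: True, p_5: False, p_6: True

  (1) {p_1, p_5}: 0/2 true — not all ✓
  (2) p_2=F, p_0=F — same ✓
  (3) {p_0, p_5, p_6, p_2}: 1/4 true — not all ✓
  (4) {p_1, p_5, p_0, p_2}: 0 true — at most one ✓
  (5) p_4=T, p_1=F — not both ✓
  (6) {p_1, p_5, p_4}: 1 true — at most one ✓
  (7) p_1=F, p_0=F — not both ✓
  (8) {p_1, p_6, p_3}: 1 true — at least one ✓
  (9) {p_6, p_3, p_5}: 1 true — at most one ✓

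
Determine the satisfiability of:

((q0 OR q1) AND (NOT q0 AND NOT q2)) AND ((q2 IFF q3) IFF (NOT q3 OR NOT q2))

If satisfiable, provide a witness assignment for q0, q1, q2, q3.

q0 = False, q1 = True, q2 = False, q3 = False

  (q0 OR q1) AND (NOT q0 AND NOT q2) = True
    q0 OR q1 = True
    NOT q0 AND NOT q2 = True
      NOT q0 = True
      NOT q2 = True
  (q2 IFF q3) IFF (NOT q3 OR NOT q2) = True
    q2 IFF q3 = True
    NOT q3 OR NOT q2 = True
      NOT q3 = True
      NOT q2 = True
Both conjuncts True, so the formula holds.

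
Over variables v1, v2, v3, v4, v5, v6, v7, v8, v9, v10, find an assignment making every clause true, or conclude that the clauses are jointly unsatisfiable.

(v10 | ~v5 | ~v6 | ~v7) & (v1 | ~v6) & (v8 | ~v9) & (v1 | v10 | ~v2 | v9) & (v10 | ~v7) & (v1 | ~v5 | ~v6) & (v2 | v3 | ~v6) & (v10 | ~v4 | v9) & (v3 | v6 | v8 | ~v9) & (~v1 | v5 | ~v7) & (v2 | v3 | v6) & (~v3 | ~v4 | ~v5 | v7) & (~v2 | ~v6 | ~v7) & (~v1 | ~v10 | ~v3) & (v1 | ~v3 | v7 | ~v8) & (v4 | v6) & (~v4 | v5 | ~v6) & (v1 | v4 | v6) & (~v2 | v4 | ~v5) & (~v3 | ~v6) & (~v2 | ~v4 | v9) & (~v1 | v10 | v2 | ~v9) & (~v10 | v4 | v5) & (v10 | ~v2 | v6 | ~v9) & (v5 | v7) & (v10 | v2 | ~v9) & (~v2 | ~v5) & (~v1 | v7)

v1=F; v2=F; v3=T; v4=T; v5=T; v6=F; v7=T; v8=T; v9=T; v10=T

Set v1 = False.
  then (v1 | ~v6) forces v6 = False.
  then (v4 | v6) forces v4 = True.
Set v2 = False.
  then (v2 | v3 | v6) forces v3 = True.
Set v5 = True.
  then (~v3 | ~v4 | ~v5 | v7) forces v7 = True.
  then (v10 | ~v7) forces v10 = True.
Set v8 = True.
Set v9 = True.
All clauses satisfied.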